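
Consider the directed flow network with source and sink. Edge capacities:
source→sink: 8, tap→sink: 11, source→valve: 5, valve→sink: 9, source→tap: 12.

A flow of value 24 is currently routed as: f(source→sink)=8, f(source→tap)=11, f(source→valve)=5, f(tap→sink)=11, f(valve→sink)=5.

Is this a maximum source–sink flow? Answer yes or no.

Yes

Residual reachable from source: {source, tap}; sink is not reachable.
Saturated cut: source→valve, source→sink, tap→sink with total capacity 24 = current flow value. Flow is maximum.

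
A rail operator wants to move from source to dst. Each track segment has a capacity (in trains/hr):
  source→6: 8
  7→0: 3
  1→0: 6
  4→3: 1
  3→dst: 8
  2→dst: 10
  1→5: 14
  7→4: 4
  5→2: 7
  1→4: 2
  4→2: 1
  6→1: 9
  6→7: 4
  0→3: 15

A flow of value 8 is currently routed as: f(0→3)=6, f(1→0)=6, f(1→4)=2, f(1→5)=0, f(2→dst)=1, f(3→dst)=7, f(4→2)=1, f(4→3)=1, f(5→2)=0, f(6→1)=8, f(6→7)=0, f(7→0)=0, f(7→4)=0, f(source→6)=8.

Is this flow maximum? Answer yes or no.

Yes

Residual reachable from source: {source}; dst is not reachable.
Saturated cut: source→6 with total capacity 8 = current flow value. Flow is maximum.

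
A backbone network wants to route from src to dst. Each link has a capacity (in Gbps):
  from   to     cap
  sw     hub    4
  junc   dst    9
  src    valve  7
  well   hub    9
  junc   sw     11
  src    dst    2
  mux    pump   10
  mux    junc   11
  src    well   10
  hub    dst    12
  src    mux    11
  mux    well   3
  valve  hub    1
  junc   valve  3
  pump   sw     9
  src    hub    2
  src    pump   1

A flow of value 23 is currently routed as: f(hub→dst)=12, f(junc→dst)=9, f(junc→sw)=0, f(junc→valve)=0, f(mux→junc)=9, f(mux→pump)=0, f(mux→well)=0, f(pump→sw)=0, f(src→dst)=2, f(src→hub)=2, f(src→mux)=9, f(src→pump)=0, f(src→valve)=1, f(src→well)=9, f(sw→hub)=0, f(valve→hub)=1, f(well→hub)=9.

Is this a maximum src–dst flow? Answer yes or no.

Yes

Residual reachable from src: {hub, junc, mux, pump, src, sw, valve, well}; dst is not reachable.
Saturated cut: src→dst, junc→dst, hub→dst with total capacity 23 = current flow value. Flow is maximum.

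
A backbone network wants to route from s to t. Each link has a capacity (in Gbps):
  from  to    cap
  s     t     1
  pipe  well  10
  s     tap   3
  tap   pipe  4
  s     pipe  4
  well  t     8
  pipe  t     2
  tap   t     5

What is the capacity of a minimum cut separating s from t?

8

Max flow = 8 (via 4 augmenting paths).
In the residual at optimum, the set reachable from s is {s}.
Cut edges: s→tap (cap 3), s→pipe (cap 4), s→t (cap 1). Sum = 8.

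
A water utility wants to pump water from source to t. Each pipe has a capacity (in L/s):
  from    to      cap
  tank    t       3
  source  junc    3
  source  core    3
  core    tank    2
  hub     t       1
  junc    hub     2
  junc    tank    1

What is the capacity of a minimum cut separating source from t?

Max flow = 4 (via 3 augmenting paths).
In the residual at optimum, the set reachable from source is {core, hub, junc, source}.
Cut edges: core->tank (cap 2), junc->tank (cap 1), hub->t (cap 1). Sum = 4.

4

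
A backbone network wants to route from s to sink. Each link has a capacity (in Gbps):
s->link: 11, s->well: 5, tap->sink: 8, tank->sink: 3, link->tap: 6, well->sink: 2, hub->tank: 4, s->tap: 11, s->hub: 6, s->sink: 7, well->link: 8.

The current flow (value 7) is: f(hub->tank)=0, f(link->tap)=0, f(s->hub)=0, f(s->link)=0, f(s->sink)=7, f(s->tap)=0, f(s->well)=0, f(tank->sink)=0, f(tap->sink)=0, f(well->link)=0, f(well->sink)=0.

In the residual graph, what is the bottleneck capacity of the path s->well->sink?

2

Residual capacities along the path: s->well: 5, well->sink: 2.
Minimum is 2.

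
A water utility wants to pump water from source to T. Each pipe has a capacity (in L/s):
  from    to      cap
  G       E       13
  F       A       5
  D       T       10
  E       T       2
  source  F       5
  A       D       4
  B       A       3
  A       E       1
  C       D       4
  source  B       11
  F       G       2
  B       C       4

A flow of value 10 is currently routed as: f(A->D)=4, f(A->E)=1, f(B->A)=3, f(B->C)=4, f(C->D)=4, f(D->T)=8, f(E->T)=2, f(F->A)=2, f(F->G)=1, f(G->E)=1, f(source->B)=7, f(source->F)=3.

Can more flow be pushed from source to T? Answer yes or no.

Residual reachable from source: {A, B, E, F, G, source}; T is not reachable.
Saturated cut: B->C, A->D, E->T with total capacity 10 = current flow value. Flow is maximum.

No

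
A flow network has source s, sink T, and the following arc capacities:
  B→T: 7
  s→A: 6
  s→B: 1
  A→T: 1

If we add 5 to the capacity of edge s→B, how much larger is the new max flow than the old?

5

Original max flow = 2.
After raising cap(s→B), augmenting paths through that edge carry 5 more units.
New max flow = 7. Increase = 5.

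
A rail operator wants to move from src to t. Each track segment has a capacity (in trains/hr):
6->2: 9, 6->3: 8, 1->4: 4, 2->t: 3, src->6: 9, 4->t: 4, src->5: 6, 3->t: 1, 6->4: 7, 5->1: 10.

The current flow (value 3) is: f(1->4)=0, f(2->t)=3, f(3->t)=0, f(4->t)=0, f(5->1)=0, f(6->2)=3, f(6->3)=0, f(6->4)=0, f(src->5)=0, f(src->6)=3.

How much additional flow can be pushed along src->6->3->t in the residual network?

Residual capacities along the path: src->6: 6, 6->3: 8, 3->t: 1.
Minimum is 1.

1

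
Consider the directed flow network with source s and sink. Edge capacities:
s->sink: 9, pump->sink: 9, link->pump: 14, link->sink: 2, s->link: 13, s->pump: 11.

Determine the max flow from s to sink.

Augment s->sink: bottleneck 9. Total 9.
Augment s->link->sink: bottleneck 2. Total 11.
Augment s->pump->sink: bottleneck 9. Total 20.
No augmenting path remains in the residual graph.

20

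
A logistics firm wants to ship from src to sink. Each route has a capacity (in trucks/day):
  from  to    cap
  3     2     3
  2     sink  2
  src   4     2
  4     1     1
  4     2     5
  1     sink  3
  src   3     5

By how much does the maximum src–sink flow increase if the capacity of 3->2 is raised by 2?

Original max flow = 3.
Edge 3->2 does not cross the min cut (source side {2, 3, 4, src}), so extra capacity there cannot help.
New max flow = 3. Increase = 0.

0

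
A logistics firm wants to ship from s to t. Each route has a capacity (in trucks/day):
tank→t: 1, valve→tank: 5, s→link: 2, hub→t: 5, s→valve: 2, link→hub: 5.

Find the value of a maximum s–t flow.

3

Augment s→link→hub→t: bottleneck 2. Total 2.
Augment s→valve→tank→t: bottleneck 1. Total 3.
No augmenting path remains in the residual graph.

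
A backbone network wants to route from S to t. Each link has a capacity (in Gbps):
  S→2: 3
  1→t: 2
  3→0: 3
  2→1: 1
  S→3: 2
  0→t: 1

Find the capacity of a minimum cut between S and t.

2

Max flow = 2 (via 2 augmenting paths).
In the residual at optimum, the set reachable from S is {0, 2, 3, S}.
Cut edges: 2→1 (cap 1), 0→t (cap 1). Sum = 2.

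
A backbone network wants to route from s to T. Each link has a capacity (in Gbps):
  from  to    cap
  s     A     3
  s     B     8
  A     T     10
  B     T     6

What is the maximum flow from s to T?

Augment s->A->T: bottleneck 3. Total 3.
Augment s->B->T: bottleneck 6. Total 9.
No augmenting path remains in the residual graph.

9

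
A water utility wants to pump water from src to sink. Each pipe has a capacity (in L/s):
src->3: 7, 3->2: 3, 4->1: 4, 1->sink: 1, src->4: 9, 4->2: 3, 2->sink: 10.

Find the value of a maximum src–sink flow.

7

Augment src->3->2->sink: bottleneck 3. Total 3.
Augment src->4->2->sink: bottleneck 3. Total 6.
Augment src->4->1->sink: bottleneck 1. Total 7.
No augmenting path remains in the residual graph.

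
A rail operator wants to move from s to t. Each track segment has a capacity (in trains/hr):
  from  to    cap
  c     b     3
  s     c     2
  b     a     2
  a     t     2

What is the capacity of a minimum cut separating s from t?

2

Max flow = 2 (via 1 augmenting path).
In the residual at optimum, the set reachable from s is {s}.
Cut edges: s→c (cap 2). Sum = 2.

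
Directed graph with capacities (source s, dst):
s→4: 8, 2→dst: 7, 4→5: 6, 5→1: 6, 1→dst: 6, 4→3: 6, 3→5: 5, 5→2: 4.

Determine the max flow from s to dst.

8

Augment s→4→5→2→dst: bottleneck 4. Total 4.
Augment s→4→5→1→dst: bottleneck 2. Total 6.
Augment s→4→3→5→1→dst: bottleneck 2. Total 8.
No augmenting path remains in the residual graph.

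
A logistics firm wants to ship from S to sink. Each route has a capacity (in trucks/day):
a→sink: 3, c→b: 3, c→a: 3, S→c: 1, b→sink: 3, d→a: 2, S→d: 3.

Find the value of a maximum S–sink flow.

3

Augment S→d→a→sink: bottleneck 2. Total 2.
Augment S→c→a→sink: bottleneck 1. Total 3.
No augmenting path remains in the residual graph.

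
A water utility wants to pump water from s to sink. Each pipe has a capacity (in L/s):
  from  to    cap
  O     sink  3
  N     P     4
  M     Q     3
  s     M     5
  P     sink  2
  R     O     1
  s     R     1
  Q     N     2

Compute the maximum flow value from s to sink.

Augment s->R->O->sink: bottleneck 1. Total 1.
Augment s->M->Q->N->P->sink: bottleneck 2. Total 3.
No augmenting path remains in the residual graph.

3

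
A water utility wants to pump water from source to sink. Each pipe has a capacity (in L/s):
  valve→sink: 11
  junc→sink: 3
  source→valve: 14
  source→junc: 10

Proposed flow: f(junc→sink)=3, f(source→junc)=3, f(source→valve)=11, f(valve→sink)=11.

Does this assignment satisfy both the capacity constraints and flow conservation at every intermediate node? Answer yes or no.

Yes

Every edge has 0 ≤ f(e) ≤ cap(e).
At each intermediate node, inflow equals outflow.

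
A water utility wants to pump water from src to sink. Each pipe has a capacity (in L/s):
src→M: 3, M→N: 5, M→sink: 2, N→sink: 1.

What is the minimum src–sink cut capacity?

3

Max flow = 3 (via 2 augmenting paths).
In the residual at optimum, the set reachable from src is {src}.
Cut edges: src→M (cap 3). Sum = 3.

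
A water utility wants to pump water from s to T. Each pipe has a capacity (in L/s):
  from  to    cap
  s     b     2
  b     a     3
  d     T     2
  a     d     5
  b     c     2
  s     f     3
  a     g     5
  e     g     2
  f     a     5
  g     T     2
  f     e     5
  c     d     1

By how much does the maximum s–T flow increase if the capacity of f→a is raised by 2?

Original max flow = 4.
Edge f→a does not cross the min cut (source side {a, b, c, d, e, f, g, s}), so extra capacity there cannot help.
New max flow = 4. Increase = 0.

0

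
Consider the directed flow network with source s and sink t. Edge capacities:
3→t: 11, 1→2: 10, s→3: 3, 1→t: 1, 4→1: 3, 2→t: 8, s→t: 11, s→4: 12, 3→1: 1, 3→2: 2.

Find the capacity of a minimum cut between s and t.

17

Max flow = 17 (via 4 augmenting paths).
In the residual at optimum, the set reachable from s is {4, s}.
Cut edges: s→3 (cap 3), s→t (cap 11), 4→1 (cap 3). Sum = 17.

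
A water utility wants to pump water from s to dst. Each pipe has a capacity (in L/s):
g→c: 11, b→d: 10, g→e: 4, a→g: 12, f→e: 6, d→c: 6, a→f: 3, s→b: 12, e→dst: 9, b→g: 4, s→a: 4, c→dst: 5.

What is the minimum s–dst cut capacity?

12

Max flow = 12 (via 3 augmenting paths).
In the residual at optimum, the set reachable from s is {a, b, c, d, g, s}.
Cut edges: a→f (cap 3), g→e (cap 4), c→dst (cap 5). Sum = 12.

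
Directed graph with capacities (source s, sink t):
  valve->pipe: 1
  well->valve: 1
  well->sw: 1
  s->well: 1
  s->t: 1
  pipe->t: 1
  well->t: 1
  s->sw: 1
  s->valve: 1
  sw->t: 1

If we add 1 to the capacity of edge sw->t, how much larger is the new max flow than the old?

0

Original max flow = 4.
Edge sw->t does not cross the min cut (source side {s}), so extra capacity there cannot help.
New max flow = 4. Increase = 0.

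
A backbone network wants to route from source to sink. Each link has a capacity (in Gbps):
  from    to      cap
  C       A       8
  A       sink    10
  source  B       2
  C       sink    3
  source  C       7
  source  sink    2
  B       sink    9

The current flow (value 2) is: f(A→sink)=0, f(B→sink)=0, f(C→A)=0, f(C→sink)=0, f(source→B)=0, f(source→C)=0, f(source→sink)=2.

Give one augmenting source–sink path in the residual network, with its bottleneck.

source→C→sink, bottleneck 3

Residual along source→C→sink: source→C: 7, C→sink: 3.
Bottleneck = min = 3.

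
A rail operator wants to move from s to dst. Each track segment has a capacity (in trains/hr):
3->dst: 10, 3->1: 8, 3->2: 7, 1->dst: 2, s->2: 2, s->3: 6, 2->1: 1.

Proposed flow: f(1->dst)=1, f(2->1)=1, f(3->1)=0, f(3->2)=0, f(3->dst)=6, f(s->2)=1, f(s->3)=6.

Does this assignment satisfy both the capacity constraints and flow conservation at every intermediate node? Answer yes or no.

Every edge has 0 ≤ f(e) ≤ cap(e).
At each intermediate node, inflow equals outflow.

Yes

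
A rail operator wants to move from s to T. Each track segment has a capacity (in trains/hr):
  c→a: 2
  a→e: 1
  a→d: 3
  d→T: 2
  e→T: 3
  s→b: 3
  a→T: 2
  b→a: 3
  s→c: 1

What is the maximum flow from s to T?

4

Augment s→c→a→T: bottleneck 1. Total 1.
Augment s→b→a→T: bottleneck 1. Total 2.
Augment s→b→a→d→T: bottleneck 2. Total 4.
No augmenting path remains in the residual graph.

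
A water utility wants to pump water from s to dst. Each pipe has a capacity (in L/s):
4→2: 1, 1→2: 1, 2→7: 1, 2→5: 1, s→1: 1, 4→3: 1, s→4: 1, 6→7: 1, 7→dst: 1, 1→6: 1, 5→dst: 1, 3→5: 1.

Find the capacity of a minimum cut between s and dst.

2

Max flow = 2 (via 2 augmenting paths).
In the residual at optimum, the set reachable from s is {s}.
Cut edges: s→4 (cap 1), s→1 (cap 1). Sum = 2.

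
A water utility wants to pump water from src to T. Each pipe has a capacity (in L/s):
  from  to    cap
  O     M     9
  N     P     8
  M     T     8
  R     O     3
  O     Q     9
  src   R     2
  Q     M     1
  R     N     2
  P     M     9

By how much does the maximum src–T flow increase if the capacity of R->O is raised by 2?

0

Original max flow = 2.
Edge R->O does not cross the min cut (source side {src}), so extra capacity there cannot help.
New max flow = 2. Increase = 0.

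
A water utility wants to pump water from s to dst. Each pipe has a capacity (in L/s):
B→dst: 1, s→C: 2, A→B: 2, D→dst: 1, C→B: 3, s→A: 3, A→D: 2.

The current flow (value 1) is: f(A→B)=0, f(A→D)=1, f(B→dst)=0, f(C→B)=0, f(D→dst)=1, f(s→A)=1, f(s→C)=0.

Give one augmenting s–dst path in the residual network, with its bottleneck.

s→A→B→dst, bottleneck 1

Residual along s→A→B→dst: s→A: 2, A→B: 2, B→dst: 1.
Bottleneck = min = 1.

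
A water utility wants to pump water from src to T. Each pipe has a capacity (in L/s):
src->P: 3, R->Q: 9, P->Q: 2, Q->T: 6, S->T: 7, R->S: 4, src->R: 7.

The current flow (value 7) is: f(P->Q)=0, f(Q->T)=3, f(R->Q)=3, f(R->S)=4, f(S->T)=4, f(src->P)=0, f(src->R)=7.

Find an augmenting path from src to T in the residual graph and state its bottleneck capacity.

src->P->Q->T, bottleneck 2

Residual along src->P->Q->T: src->P: 3, P->Q: 2, Q->T: 3.
Bottleneck = min = 2.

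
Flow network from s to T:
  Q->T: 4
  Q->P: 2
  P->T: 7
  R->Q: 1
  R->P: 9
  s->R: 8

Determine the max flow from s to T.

Augment s->R->Q->T: bottleneck 1. Total 1.
Augment s->R->P->T: bottleneck 7. Total 8.
No augmenting path remains in the residual graph.

8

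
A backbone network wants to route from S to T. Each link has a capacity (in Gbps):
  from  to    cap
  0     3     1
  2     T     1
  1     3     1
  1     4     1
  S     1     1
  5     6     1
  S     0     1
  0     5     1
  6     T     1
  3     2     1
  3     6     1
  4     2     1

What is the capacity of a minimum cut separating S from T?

2

Max flow = 2 (via 2 augmenting paths).
In the residual at optimum, the set reachable from S is {S}.
Cut edges: S->0 (cap 1), S->1 (cap 1). Sum = 2.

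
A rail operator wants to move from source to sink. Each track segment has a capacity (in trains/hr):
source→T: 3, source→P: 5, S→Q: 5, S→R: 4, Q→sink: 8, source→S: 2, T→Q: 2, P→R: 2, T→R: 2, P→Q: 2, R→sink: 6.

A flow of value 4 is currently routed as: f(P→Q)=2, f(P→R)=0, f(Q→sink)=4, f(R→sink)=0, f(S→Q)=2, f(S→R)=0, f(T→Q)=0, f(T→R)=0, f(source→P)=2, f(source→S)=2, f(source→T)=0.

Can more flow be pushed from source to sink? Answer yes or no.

Residual path source→P→R→sink has bottleneck 2 > 0.
Pushing 2 along it raises the flow to 6, so the given flow is not maximum.

Yes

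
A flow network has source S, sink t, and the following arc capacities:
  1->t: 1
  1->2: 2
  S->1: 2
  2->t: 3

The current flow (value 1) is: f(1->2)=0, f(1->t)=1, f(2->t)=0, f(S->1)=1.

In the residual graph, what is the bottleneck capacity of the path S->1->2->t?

1

Residual capacities along the path: S->1: 1, 1->2: 2, 2->t: 3.
Minimum is 1.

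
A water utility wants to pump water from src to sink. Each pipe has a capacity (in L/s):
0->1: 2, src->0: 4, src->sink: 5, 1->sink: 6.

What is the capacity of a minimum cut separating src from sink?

Max flow = 7 (via 2 augmenting paths).
In the residual at optimum, the set reachable from src is {0, src}.
Cut edges: src->sink (cap 5), 0->1 (cap 2). Sum = 7.

7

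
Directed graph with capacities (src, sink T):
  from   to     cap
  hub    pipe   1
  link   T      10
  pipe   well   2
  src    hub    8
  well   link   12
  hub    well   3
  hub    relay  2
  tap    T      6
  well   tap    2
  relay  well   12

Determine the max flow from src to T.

Augment src→hub→well→tap→T: bottleneck 2. Total 2.
Augment src→hub→well→link→T: bottleneck 1. Total 3.
Augment src→hub→relay→well→link→T: bottleneck 2. Total 5.
Augment src→hub→pipe→well→link→T: bottleneck 1. Total 6.
No augmenting path remains in the residual graph.

6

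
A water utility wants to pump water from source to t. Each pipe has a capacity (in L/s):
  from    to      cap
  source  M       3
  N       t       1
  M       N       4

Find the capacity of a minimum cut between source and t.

1

Max flow = 1 (via 1 augmenting path).
In the residual at optimum, the set reachable from source is {M, N, source}.
Cut edges: N->t (cap 1). Sum = 1.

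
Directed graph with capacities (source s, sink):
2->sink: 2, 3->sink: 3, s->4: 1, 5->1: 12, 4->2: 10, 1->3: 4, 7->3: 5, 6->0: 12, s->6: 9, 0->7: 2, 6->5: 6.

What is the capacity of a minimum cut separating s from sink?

4

Max flow = 4 (via 3 augmenting paths).
In the residual at optimum, the set reachable from s is {0, 1, 3, 5, 6, 7, s}.
Cut edges: s->4 (cap 1), 3->sink (cap 3). Sum = 4.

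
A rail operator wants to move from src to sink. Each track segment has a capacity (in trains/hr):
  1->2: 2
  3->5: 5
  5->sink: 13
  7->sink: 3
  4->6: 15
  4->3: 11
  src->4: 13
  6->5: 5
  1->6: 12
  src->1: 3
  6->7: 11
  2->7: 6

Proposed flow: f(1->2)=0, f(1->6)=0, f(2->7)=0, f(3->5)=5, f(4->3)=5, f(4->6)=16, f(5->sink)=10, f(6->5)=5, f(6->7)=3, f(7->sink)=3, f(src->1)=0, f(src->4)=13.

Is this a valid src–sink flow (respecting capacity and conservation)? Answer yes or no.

Capacity violated on 4->6: flow 16 > capacity 15.

No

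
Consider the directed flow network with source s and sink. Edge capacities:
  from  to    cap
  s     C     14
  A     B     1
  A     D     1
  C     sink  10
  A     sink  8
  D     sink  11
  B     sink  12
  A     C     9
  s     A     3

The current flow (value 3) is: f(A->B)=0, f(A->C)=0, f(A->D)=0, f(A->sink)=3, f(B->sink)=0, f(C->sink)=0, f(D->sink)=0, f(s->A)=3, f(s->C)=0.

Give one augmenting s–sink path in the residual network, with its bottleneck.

s->C->sink, bottleneck 10

Residual along s->C->sink: s->C: 14, C->sink: 10.
Bottleneck = min = 10.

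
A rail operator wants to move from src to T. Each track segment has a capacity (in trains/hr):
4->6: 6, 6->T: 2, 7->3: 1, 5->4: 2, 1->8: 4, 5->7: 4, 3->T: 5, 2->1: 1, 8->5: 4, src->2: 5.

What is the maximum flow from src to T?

Augment src->2->1->8->5->4->6->T: bottleneck 1. Total 1.
No augmenting path remains in the residual graph.

1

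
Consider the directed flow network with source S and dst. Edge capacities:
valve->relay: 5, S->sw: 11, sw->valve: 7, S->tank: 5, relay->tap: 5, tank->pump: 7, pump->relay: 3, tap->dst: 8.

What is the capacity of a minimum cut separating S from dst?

Max flow = 5 (via 1 augmenting path).
In the residual at optimum, the set reachable from S is {S, pump, relay, sw, tank, valve}.
Cut edges: relay->tap (cap 5). Sum = 5.

5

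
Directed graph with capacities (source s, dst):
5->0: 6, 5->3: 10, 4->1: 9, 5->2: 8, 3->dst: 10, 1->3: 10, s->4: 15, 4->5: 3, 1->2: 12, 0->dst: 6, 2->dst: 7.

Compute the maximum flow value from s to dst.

12

Augment s->4->1->3->dst: bottleneck 9. Total 9.
Augment s->4->5->3->dst: bottleneck 1. Total 10.
Augment s->4->5->2->dst: bottleneck 2. Total 12.
No augmenting path remains in the residual graph.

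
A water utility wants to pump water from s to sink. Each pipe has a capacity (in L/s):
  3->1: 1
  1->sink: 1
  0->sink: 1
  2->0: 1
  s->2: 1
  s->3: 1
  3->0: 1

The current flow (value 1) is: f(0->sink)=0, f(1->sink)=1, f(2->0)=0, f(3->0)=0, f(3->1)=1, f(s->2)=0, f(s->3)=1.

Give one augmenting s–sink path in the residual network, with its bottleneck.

Residual along s->2->0->sink: s->2: 1, 2->0: 1, 0->sink: 1.
Bottleneck = min = 1.

s->2->0->sink, bottleneck 1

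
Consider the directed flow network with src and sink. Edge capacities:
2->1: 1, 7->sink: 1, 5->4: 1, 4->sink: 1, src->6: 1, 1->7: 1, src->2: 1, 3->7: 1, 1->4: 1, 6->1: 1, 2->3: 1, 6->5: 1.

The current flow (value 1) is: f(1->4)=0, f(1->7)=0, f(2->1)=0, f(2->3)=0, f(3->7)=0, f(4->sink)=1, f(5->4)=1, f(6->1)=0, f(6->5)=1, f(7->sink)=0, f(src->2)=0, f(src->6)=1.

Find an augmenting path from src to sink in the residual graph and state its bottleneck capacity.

Residual along src->2->1->7->sink: src->2: 1, 2->1: 1, 1->7: 1, 7->sink: 1.
Bottleneck = min = 1.

src->2->1->7->sink, bottleneck 1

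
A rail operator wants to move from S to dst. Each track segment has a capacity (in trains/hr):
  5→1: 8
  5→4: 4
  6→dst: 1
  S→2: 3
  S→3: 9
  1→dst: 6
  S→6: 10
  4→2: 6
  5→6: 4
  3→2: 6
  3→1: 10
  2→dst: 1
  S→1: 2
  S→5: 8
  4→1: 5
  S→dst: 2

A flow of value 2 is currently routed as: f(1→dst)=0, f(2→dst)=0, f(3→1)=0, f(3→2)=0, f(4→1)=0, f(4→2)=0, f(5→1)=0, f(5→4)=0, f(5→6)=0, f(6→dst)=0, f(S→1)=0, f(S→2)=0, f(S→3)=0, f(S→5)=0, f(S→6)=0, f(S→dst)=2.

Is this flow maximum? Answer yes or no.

Residual path S→6→dst has bottleneck 1 > 0.
Pushing 1 along it raises the flow to 3, so the given flow is not maximum.

No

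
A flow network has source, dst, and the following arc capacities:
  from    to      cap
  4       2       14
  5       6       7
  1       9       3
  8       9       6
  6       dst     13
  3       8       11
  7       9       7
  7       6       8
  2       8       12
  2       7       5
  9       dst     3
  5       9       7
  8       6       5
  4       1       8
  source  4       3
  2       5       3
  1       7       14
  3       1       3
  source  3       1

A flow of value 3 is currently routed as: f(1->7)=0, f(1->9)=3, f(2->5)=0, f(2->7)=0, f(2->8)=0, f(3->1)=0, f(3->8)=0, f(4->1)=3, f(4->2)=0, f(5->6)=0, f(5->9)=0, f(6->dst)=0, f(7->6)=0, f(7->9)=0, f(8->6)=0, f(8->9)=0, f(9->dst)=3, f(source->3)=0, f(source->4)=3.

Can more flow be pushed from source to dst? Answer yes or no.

Residual path source->3->8->6->dst has bottleneck 1 > 0.
Pushing 1 along it raises the flow to 4, so the given flow is not maximum.

Yes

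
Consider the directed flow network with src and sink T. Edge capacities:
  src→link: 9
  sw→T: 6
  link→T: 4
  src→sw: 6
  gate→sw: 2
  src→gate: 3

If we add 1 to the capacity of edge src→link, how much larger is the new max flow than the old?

0

Original max flow = 10.
Edge src→link does not cross the min cut (source side {gate, link, src, sw}), so extra capacity there cannot help.
New max flow = 10. Increase = 0.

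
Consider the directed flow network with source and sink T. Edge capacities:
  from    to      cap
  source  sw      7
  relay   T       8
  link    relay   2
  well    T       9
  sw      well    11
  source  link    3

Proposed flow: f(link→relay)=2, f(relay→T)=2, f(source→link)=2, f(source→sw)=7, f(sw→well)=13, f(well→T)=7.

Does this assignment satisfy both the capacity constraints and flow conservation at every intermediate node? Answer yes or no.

No

Capacity violated on sw→well: flow 13 > capacity 11.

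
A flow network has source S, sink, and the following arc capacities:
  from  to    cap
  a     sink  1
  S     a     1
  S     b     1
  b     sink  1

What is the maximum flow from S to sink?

2

Augment S→a→sink: bottleneck 1. Total 1.
Augment S→b→sink: bottleneck 1. Total 2.
No augmenting path remains in the residual graph.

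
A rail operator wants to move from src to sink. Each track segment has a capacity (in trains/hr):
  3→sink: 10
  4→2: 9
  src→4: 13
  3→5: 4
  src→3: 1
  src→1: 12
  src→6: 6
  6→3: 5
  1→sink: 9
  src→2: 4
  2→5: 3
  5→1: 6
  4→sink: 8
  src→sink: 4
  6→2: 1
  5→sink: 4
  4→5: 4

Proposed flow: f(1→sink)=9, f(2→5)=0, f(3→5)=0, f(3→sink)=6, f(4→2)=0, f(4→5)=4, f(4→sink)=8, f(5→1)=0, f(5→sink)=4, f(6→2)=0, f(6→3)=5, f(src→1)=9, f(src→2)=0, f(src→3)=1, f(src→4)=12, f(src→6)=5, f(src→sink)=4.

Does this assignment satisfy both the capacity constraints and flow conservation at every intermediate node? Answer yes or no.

Every edge has 0 ≤ f(e) ≤ cap(e).
At each intermediate node, inflow equals outflow.

Yes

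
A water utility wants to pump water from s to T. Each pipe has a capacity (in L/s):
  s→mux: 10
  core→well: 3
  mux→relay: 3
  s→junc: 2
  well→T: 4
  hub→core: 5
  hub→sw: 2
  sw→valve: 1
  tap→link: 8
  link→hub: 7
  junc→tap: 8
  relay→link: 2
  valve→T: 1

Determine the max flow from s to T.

4

Augment s→mux→relay→link→hub→sw→valve→T: bottleneck 1. Total 1.
Augment s→mux→relay→link→hub→core→well→T: bottleneck 1. Total 2.
Augment s→junc→tap→link→hub→core→well→T: bottleneck 2. Total 4.
No augmenting path remains in the residual graph.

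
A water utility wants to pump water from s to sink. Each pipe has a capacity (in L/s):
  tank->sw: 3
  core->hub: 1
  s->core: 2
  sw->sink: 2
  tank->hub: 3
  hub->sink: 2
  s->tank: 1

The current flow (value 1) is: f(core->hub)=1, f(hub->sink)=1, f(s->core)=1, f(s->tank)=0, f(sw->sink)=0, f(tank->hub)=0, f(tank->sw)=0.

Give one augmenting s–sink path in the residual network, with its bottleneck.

s->tank->hub->sink, bottleneck 1

Residual along s->tank->hub->sink: s->tank: 1, tank->hub: 3, hub->sink: 1.
Bottleneck = min = 1.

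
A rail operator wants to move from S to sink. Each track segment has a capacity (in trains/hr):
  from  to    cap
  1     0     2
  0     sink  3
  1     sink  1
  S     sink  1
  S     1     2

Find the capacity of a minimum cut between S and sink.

Max flow = 3 (via 3 augmenting paths).
In the residual at optimum, the set reachable from S is {S}.
Cut edges: S→1 (cap 2), S→sink (cap 1). Sum = 3.

3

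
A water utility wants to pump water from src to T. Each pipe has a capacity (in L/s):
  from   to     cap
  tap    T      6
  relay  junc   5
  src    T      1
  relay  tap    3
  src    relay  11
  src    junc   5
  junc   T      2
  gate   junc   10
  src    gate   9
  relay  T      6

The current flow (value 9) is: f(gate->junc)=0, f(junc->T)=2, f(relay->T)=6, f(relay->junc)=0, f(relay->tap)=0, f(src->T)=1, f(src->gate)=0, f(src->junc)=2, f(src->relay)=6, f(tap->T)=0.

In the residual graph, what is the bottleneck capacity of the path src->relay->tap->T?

3

Residual capacities along the path: src->relay: 5, relay->tap: 3, tap->T: 6.
Minimum is 3.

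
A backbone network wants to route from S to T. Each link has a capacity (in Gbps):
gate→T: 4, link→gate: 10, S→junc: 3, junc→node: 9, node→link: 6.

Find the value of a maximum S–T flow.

3

Augment S→junc→node→link→gate→T: bottleneck 3. Total 3.
No augmenting path remains in the residual graph.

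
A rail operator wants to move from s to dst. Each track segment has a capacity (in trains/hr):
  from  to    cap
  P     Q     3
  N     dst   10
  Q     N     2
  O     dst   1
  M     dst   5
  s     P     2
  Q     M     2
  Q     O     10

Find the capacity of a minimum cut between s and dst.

Max flow = 2 (via 1 augmenting path).
In the residual at optimum, the set reachable from s is {s}.
Cut edges: s→P (cap 2). Sum = 2.

2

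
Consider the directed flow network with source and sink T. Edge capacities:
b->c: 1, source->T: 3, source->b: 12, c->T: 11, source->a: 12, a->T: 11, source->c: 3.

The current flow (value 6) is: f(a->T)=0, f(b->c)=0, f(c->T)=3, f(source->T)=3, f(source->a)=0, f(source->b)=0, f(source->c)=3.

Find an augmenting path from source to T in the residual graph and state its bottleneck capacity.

Residual along source->a->T: source->a: 12, a->T: 11.
Bottleneck = min = 11.

source->a->T, bottleneck 11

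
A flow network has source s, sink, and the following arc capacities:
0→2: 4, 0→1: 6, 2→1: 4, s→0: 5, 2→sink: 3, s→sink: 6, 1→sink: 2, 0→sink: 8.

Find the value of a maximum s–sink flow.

11

Augment s→sink: bottleneck 6. Total 6.
Augment s→0→sink: bottleneck 5. Total 11.
No augmenting path remains in the residual graph.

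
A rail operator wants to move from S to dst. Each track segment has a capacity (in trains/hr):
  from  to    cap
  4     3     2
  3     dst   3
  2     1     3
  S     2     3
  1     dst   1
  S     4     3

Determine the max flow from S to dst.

3

Augment S→2→1→dst: bottleneck 1. Total 1.
Augment S→4→3→dst: bottleneck 2. Total 3.
No augmenting path remains in the residual graph.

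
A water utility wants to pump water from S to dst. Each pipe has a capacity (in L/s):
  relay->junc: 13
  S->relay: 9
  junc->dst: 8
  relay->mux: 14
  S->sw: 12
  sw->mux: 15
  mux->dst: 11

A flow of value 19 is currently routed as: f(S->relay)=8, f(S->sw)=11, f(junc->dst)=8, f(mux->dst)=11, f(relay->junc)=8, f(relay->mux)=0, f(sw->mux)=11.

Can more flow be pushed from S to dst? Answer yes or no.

Residual reachable from S: {S, junc, mux, relay, sw}; dst is not reachable.
Saturated cut: mux->dst, junc->dst with total capacity 19 = current flow value. Flow is maximum.

No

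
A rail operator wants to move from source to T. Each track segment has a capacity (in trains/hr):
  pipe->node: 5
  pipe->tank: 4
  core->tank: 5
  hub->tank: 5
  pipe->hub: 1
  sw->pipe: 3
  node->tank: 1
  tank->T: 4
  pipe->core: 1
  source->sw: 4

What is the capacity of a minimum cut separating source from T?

Max flow = 3 (via 1 augmenting path).
In the residual at optimum, the set reachable from source is {source, sw}.
Cut edges: sw->pipe (cap 3). Sum = 3.

3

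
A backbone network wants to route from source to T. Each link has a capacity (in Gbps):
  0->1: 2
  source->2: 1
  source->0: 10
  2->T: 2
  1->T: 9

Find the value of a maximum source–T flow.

Augment source->2->T: bottleneck 1. Total 1.
Augment source->0->1->T: bottleneck 2. Total 3.
No augmenting path remains in the residual graph.

3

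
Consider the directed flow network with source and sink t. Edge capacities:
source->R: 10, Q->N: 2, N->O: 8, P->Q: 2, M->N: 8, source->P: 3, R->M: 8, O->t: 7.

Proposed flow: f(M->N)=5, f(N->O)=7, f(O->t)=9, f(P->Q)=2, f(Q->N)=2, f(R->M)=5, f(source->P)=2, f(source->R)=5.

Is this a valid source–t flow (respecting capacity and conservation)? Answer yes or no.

Capacity violated on O->t: flow 9 > capacity 7.

No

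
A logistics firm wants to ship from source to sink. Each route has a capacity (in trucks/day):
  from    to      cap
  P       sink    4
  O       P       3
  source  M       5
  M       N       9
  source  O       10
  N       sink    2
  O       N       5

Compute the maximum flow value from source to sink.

Augment source→O→P→sink: bottleneck 3. Total 3.
Augment source→O→N→sink: bottleneck 2. Total 5.
No augmenting path remains in the residual graph.

5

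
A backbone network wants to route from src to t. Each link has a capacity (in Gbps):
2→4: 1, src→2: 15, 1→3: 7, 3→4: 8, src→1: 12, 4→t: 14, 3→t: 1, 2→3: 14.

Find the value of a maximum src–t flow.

10

Augment src→1→3→t: bottleneck 1. Total 1.
Augment src→2→4→t: bottleneck 1. Total 2.
Augment src→1→3→4→t: bottleneck 6. Total 8.
Augment src→2→3→4→t: bottleneck 2. Total 10.
No augmenting path remains in the residual graph.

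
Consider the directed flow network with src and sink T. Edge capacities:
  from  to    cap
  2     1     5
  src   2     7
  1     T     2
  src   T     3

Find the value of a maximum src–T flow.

5

Augment src->T: bottleneck 3. Total 3.
Augment src->2->1->T: bottleneck 2. Total 5.
No augmenting path remains in the residual graph.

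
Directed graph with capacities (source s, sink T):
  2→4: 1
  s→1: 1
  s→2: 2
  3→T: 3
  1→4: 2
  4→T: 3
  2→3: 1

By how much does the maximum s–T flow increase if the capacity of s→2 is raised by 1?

Original max flow = 3.
Even with extra capacity on s→2, another cut of capacity 3 remains binding.
New max flow = 3. Increase = 0.

0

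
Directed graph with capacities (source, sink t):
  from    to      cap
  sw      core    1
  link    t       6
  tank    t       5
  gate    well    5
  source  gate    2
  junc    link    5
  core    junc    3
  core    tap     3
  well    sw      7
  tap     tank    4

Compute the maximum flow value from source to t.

1

Augment source->gate->well->sw->core->tap->tank->t: bottleneck 1. Total 1.
No augmenting path remains in the residual graph.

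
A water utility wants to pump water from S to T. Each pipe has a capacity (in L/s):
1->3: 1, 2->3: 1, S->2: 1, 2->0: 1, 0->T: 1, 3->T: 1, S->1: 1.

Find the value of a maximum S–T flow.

Augment S->2->0->T: bottleneck 1. Total 1.
Augment S->1->3->T: bottleneck 1. Total 2.
No augmenting path remains in the residual graph.

2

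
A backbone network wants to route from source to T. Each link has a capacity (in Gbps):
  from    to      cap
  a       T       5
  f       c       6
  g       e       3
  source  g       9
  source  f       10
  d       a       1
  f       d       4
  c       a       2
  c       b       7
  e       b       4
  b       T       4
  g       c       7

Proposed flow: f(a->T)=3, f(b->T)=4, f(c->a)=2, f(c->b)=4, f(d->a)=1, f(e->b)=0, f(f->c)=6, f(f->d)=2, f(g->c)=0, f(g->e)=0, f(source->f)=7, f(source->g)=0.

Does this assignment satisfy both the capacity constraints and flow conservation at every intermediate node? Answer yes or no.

No

Conservation fails at f: inflow 7 ≠ outflow 8.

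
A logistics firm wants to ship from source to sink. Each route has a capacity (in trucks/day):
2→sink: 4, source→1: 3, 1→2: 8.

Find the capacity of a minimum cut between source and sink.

Max flow = 3 (via 1 augmenting path).
In the residual at optimum, the set reachable from source is {source}.
Cut edges: source→1 (cap 3). Sum = 3.

3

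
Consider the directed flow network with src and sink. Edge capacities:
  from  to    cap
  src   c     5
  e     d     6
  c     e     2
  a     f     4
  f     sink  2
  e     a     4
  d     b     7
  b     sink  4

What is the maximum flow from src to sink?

2

Augment src->c->e->a->f->sink: bottleneck 2. Total 2.
No augmenting path remains in the residual graph.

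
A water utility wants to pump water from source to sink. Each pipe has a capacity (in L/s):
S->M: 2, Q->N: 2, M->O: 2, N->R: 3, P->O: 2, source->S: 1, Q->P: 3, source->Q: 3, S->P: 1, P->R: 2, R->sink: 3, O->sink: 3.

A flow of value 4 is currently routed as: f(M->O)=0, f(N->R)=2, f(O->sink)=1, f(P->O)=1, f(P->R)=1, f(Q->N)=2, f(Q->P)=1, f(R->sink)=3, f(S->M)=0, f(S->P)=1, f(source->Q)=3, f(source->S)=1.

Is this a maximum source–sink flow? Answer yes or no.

Residual reachable from source: {source}; sink is not reachable.
Saturated cut: source->Q, source->S with total capacity 4 = current flow value. Flow is maximum.

Yes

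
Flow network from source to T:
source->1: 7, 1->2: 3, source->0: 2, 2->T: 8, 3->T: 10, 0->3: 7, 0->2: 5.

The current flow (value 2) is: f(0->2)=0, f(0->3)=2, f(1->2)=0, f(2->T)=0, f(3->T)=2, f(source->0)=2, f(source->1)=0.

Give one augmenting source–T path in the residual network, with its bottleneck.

source->1->2->T, bottleneck 3

Residual along source->1->2->T: source->1: 7, 1->2: 3, 2->T: 8.
Bottleneck = min = 3.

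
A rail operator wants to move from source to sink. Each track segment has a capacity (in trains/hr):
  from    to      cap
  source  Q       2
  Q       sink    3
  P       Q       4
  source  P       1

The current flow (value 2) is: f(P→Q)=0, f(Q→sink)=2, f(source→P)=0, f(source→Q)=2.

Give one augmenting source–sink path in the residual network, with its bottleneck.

source→P→Q→sink, bottleneck 1

Residual along source→P→Q→sink: source→P: 1, P→Q: 4, Q→sink: 1.
Bottleneck = min = 1.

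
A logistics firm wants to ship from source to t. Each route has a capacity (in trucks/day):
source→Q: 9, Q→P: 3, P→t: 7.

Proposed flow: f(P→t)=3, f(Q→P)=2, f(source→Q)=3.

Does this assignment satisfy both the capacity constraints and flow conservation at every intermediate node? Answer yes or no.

No

Conservation fails at Q: inflow 3 ≠ outflow 2.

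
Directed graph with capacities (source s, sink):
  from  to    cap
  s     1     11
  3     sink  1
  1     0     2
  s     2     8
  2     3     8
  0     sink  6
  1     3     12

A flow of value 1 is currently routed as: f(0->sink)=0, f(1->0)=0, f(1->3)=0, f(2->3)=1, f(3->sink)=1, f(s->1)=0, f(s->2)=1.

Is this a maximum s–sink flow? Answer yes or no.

No

Residual path s->1->0->sink has bottleneck 2 > 0.
Pushing 2 along it raises the flow to 3, so the given flow is not maximum.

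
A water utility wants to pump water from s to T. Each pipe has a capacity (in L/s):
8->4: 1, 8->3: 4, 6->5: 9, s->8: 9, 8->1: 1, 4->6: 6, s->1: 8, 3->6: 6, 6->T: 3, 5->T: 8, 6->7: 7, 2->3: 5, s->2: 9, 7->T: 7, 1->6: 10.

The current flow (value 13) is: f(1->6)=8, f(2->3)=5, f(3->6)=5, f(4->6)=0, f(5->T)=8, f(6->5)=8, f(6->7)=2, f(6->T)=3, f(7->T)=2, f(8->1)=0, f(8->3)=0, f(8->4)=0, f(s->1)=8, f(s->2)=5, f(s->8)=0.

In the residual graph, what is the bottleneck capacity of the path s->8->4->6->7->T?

1

Residual capacities along the path: s->8: 9, 8->4: 1, 4->6: 6, 6->7: 5, 7->T: 5.
Minimum is 1.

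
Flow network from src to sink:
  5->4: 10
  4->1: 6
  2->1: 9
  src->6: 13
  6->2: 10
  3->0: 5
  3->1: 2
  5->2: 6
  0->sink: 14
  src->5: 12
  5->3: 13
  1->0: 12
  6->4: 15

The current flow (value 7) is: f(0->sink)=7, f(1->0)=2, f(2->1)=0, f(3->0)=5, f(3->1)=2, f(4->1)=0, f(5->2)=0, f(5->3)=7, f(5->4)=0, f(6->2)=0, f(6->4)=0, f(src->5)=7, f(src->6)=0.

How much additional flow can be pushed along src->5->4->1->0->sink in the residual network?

Residual capacities along the path: src->5: 5, 5->4: 10, 4->1: 6, 1->0: 10, 0->sink: 7.
Minimum is 5.

5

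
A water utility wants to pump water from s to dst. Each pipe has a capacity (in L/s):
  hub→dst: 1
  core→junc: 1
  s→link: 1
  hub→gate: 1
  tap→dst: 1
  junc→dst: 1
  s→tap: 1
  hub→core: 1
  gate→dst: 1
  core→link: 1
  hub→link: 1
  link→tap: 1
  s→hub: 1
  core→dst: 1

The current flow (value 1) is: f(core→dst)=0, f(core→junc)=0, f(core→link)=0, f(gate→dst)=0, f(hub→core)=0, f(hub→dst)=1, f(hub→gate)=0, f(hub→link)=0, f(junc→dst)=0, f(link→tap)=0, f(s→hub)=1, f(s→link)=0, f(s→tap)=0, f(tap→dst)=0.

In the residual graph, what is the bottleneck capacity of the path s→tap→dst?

1

Residual capacities along the path: s→tap: 1, tap→dst: 1.
Minimum is 1.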